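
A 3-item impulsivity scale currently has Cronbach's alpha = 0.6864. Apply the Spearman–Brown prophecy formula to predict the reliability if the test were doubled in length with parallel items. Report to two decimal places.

Length factor m = 2
α' = m·α / (1 + (m−1)·α)
   = 2 × 0.6864 / (1 + (2 − 1) × 0.6864)
   = 1.3728 / 1.6864 = 0.81

predicted reliability = 0.81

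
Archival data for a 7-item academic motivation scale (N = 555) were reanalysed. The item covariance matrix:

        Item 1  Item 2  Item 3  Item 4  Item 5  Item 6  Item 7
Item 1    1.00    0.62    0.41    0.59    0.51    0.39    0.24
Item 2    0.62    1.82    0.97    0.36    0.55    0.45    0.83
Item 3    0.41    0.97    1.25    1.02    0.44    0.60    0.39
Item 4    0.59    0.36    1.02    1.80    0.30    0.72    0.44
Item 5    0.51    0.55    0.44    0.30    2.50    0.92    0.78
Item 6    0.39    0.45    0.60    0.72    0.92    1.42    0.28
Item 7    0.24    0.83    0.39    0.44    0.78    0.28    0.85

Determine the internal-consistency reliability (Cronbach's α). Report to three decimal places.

ΣVar(i) = 1.00 + 1.82 + 1.25 + 1.80 + 2.50 + 1.42 + 0.85 = 10.64
Sum of the distinct covariances = 11.81
σ²_total = 10.64 + 2 × 11.81 = 34.26
α = (k/(k−1))·(1 − ΣVar(i)/σ²_total) = (7/6)·(1 − 10.64/34.26) = 0.804

Cronbach's α = 0.804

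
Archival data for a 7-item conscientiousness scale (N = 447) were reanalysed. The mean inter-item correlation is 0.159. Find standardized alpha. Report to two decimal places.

standardized alpha = 0.57

Standardized α = k·r̄ / (1 + (k−1)·r̄) = 7 × 0.159 / (1 + 6 × 0.159)
  = 1.1130 / 1.9540 = 0.57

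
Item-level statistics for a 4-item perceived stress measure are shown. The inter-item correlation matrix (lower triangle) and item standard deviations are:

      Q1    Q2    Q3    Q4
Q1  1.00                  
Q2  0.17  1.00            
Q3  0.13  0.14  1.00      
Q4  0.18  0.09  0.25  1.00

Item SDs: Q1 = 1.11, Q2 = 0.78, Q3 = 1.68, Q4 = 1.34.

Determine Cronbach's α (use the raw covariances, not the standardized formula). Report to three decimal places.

α = 0.422

Σσ²ᵢ = 1.11² + 0.78² + 1.68² + 1.34² = 6.4585
Covariances σ_ij = r_ij · s_i · s_j:
  σ(Q1,Q2) = 0.17 × 1.11 × 0.78 = 0.1472
  σ(Q1,Q3) = 0.13 × 1.11 × 1.68 = 0.2424
  σ(Q1,Q4) = 0.18 × 1.11 × 1.34 = 0.2677
  σ(Q2,Q3) = 0.14 × 0.78 × 1.68 = 0.1835
  σ(Q2,Q4) = 0.09 × 0.78 × 1.34 = 0.0941
  σ(Q3,Q4) = 0.25 × 1.68 × 1.34 = 0.5628
σ²_T = Σσ²ᵢ + 2·Σσ_ij = 6.4585 + 2 × 1.4977 = 9.4539
α = (4/3)·(1 − 6.4585/9.4539) = 0.422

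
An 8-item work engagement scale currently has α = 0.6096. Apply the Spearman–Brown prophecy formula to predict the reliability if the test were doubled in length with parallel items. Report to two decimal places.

predicted reliability = 0.76

Length factor m = 2
α' = m·α / (1 + (m−1)·α)
   = 2 × 0.6096 / (1 + (2 − 1) × 0.6096)
   = 1.2192 / 1.6096 = 0.76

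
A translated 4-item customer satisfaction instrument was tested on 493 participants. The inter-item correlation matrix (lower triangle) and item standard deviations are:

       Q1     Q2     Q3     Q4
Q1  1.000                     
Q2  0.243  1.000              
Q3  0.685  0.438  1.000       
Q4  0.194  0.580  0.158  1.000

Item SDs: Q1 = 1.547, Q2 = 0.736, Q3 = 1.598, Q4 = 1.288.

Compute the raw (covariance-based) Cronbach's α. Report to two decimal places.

Σσ²ᵢ = 1.547² + 0.736² + 1.598² + 1.288² = 7.1475
Covariances σ_ij = r_ij · s_i · s_j:
  σ(Q1,Q2) = 0.243 × 1.547 × 0.736 = 0.2767
  σ(Q1,Q3) = 0.685 × 1.547 × 1.598 = 1.6934
  σ(Q1,Q4) = 0.194 × 1.547 × 1.288 = 0.3866
  σ(Q2,Q3) = 0.438 × 0.736 × 1.598 = 0.5151
  σ(Q2,Q4) = 0.580 × 0.736 × 1.288 = 0.5498
  σ(Q3,Q4) = 0.158 × 1.598 × 1.288 = 0.3252
σ²_T = Σσ²ᵢ + 2·Σσ_ij = 7.1475 + 2 × 3.7468 = 14.6411
α = (4/3)·(1 − 7.1475/14.6411) = 0.68

α = 0.68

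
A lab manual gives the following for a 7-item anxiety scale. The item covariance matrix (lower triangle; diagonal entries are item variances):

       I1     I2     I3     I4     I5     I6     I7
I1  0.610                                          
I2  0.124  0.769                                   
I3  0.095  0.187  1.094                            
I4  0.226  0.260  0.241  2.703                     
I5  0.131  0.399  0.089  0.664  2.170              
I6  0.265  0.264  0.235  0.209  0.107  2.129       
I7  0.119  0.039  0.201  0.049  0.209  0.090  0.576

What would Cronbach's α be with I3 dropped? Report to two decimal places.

α = 0.50

Remaining items: I1, I2, I4, I5, I6, I7 (k = 6).
Σσᵢ² = 0.610 + 0.769 + 2.703 + 2.170 + 2.129 + 0.576 = 8.957
σ²_total = 8.957 + 2 × 3.155 = 15.267
α (item deleted) = (6/5)·(1 − 8.957/15.267) = 0.50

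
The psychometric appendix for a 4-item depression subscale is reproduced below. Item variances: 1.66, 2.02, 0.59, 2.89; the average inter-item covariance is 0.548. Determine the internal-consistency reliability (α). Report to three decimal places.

Σσᵢ² = 1.66 + 2.02 + 0.59 + 2.89 = 7.16
Sum of the 6 distinct covariances = 6 × 0.548 = 3.288
σ²_T = Σσᵢ² + 2·Σcov = 7.16 + 2 × 3.288 = 13.736
α = (4/3)·(1 − 7.16/13.736) = 0.638

α = 0.638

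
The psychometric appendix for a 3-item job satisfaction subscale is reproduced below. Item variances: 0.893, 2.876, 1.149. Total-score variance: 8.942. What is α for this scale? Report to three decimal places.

α = 0.675

Σσ²ᵢ = 0.893 + 2.876 + 1.149 = 4.918
α = (k/(k−1))·(1 − Σσ²ᵢ/total variance) = (3/2)·(1 − 4.918/8.942) = 0.675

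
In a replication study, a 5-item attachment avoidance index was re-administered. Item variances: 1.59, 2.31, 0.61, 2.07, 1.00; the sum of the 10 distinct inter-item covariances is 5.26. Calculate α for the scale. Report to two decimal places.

α = 0.73

Σσ²ᵢ = 1.59 + 2.31 + 0.61 + 2.07 + 1.00 = 7.58
Sum of distinct covariances = 5.26
Var(T) = Σσ²ᵢ + 2·Σcov = 7.58 + 2 × 5.26 = 18.10
α = (5/4)·(1 − 7.58/18.10) = 0.73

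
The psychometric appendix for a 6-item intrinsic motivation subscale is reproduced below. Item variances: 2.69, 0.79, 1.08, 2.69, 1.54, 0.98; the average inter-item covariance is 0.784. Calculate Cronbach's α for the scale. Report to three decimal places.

Cronbach's α = 0.848

sum of item variances = 2.69 + 0.79 + 1.08 + 2.69 + 1.54 + 0.98 = 9.77
Sum of the 15 distinct covariances = 15 × 0.784 = 11.760
σ²_total = sum of item variances + 2·Σcov = 9.77 + 2 × 11.760 = 33.290
α = (6/5)·(1 − 9.77/33.290) = 0.848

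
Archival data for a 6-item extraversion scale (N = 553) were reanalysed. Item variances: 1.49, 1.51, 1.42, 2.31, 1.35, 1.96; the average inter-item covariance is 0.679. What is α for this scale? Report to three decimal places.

α = 0.804

Σσᵢ² = 1.49 + 1.51 + 1.42 + 2.31 + 1.35 + 1.96 = 10.04
Sum of the 15 distinct covariances = 15 × 0.679 = 10.185
σ²_total = Σσᵢ² + 2·Σcov = 10.04 + 2 × 10.185 = 30.410
α = (6/5)·(1 − 10.04/30.410) = 0.804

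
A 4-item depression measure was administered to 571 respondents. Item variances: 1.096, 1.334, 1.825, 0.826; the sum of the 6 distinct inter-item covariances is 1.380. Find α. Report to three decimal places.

sum of item variances = 1.096 + 1.334 + 1.825 + 0.826 = 5.081
Sum of distinct covariances = 1.380
total variance = sum of item variances + 2·Σcov = 5.081 + 2 × 1.380 = 7.841
α = (4/3)·(1 − 5.081/7.841) = 0.469

α = 0.469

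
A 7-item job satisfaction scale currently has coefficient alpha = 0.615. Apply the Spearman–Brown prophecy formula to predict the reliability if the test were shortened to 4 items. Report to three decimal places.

Length factor m = 4/7 = 0.5714
α' = m·α / (1 − (1−m)·α)
   = 4/7 × 0.615 / (1 − (1 − 4/7) × 0.615)
   = 0.3514 / 0.7364 = 0.477

predicted reliability = 0.477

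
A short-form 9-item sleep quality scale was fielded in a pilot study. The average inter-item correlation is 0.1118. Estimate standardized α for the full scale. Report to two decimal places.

Standardized α = k·r̄ / (1 + (k−1)·r̄) = 9 × 0.1118 / (1 + 8 × 0.1118)
  = 1.0062 / 1.8944 = 0.53

α = 0.53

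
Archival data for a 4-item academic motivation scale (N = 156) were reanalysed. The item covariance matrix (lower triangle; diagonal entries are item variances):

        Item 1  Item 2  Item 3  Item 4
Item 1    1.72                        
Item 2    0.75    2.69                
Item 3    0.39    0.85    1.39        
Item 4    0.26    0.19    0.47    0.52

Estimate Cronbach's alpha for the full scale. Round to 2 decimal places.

Cronbach's alpha = 0.64

Σσ²ᵢ = 1.72 + 2.69 + 1.39 + 0.52 = 6.32
Σ_{i<j} σ_ij = 2.91
Var(T) = 6.32 + 2 × 2.91 = 12.14
α = (k/(k−1))·(1 − Σσ²ᵢ/Var(T)) = (4/3)·(1 − 6.32/12.14) = 0.64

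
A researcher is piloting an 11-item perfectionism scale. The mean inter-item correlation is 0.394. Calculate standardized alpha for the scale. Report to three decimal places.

Standardized α = k·r̄ / (1 + (k−1)·r̄) = 11 × 0.394 / (1 + 10 × 0.394)
  = 4.3340 / 4.9400 = 0.877

α = 0.877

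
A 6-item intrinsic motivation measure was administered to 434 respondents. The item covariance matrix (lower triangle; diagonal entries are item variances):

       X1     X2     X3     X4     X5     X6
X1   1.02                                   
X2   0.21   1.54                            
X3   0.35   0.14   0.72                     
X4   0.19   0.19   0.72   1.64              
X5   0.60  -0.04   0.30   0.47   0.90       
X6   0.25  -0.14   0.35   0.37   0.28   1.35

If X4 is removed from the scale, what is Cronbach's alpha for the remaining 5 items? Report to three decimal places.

Remaining items: X1, X2, X3, X5, X6 (k = 5).
Σσᵢ² = 1.02 + 1.54 + 0.72 + 0.90 + 1.35 = 5.53
σ²_T = 5.53 + 2 × 2.30 = 10.13
α (item deleted) = (5/4)·(1 − 5.53/10.13) = 0.568

α = 0.568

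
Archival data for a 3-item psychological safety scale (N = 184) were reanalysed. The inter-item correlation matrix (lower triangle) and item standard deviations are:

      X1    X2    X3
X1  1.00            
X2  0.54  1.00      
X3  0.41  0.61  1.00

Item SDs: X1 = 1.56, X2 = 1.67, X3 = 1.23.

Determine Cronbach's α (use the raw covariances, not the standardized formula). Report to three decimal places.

Σσ²ᵢ = 1.56² + 1.67² + 1.23² = 6.7354
Covariances σ_ij = r_ij · s_i · s_j:
  σ(X1,X2) = 0.54 × 1.56 × 1.67 = 1.4068
  σ(X1,X3) = 0.41 × 1.56 × 1.23 = 0.7867
  σ(X2,X3) = 0.61 × 1.67 × 1.23 = 1.2530
σ²_T = Σσ²ᵢ + 2·Σσ_ij = 6.7354 + 2 × 3.4465 = 13.6284
α = (3/2)·(1 − 6.7354/13.6284) = 0.759

α = 0.759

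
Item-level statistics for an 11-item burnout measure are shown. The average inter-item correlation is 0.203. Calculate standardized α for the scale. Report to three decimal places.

α = 0.737

Standardized α = k·r̄ / (1 + (k−1)·r̄) = 11 × 0.203 / (1 + 10 × 0.203)
  = 2.2330 / 3.0300 = 0.737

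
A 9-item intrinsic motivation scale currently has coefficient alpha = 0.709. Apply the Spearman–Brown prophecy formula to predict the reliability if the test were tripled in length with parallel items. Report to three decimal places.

Length factor m = 3
α' = m·α / (1 + (m−1)·α)
   = 3 × 0.709 / (1 + (3 − 1) × 0.709)
   = 2.1270 / 2.4180 = 0.880

predicted reliability = 0.880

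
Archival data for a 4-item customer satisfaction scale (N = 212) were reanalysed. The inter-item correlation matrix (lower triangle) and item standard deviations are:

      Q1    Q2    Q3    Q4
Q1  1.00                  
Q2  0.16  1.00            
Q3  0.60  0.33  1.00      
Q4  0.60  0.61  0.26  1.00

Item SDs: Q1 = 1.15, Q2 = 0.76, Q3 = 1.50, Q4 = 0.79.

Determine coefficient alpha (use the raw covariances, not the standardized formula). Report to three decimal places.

Σσ²ᵢ = 1.15² + 0.76² + 1.50² + 0.79² = 4.7742
Covariances σ_ij = r_ij · s_i · s_j:
  σ(Q1,Q2) = 0.16 × 1.15 × 0.76 = 0.1398
  σ(Q1,Q3) = 0.60 × 1.15 × 1.50 = 1.0350
  σ(Q1,Q4) = 0.60 × 1.15 × 0.79 = 0.5451
  σ(Q2,Q3) = 0.33 × 0.76 × 1.50 = 0.3762
  σ(Q2,Q4) = 0.61 × 0.76 × 0.79 = 0.3662
  σ(Q3,Q4) = 0.26 × 1.50 × 0.79 = 0.3081
σ²_T = Σσ²ᵢ + 2·Σσ_ij = 4.7742 + 2 × 2.7704 = 10.3150
α = (4/3)·(1 − 4.7742/10.3150) = 0.716

coefficient alpha = 0.716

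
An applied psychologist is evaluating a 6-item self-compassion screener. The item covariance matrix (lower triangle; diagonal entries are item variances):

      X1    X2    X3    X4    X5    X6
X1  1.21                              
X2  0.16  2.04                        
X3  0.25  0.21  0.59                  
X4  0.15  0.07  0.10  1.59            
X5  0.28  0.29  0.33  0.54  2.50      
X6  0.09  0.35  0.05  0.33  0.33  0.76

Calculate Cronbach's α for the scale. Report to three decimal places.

Cronbach's α = 0.538

ΣVar(i) = 1.21 + 2.04 + 0.59 + 1.59 + 2.50 + 0.76 = 8.69
Σ_{i<j} σ_ij = 3.53
σ²_T = 8.69 + 2 × 3.53 = 15.75
α = (k/(k−1))·(1 − ΣVar(i)/σ²_T) = (6/5)·(1 − 8.69/15.75) = 0.538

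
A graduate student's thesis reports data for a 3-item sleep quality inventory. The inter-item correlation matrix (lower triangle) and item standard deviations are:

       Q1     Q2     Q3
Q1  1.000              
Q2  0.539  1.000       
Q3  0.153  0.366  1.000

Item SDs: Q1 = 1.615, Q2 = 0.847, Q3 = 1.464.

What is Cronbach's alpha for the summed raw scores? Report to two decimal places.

Σσ²ᵢ = 1.615² + 0.847² + 1.464² = 5.4689
Covariances σ_ij = r_ij · s_i · s_j:
  σ(Q1,Q2) = 0.539 × 1.615 × 0.847 = 0.7373
  σ(Q1,Q3) = 0.153 × 1.615 × 1.464 = 0.3617
  σ(Q2,Q3) = 0.366 × 0.847 × 1.464 = 0.4538
σ²_T = Σσ²ᵢ + 2·Σσ_ij = 5.4689 + 2 × 1.5528 = 8.5745
α = (3/2)·(1 − 5.4689/8.5745) = 0.54

Cronbach's alpha = 0.54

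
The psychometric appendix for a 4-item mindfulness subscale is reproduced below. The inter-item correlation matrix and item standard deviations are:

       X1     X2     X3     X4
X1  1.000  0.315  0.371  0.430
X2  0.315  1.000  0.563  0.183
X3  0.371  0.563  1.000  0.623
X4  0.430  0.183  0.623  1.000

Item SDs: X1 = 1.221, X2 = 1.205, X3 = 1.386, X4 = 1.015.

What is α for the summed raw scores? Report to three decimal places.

α = 0.739

Σσ²ᵢ = 1.221² + 1.205² + 1.386² + 1.015² = 5.8941
Covariances σ_ij = r_ij · s_i · s_j:
  σ(X1,X2) = 0.315 × 1.221 × 1.205 = 0.4635
  σ(X1,X3) = 0.371 × 1.221 × 1.386 = 0.6278
  σ(X1,X4) = 0.430 × 1.221 × 1.015 = 0.5329
  σ(X2,X3) = 0.563 × 1.205 × 1.386 = 0.9403
  σ(X2,X4) = 0.183 × 1.205 × 1.015 = 0.2238
  σ(X3,X4) = 0.623 × 1.386 × 1.015 = 0.8764
σ²_T = Σσ²ᵢ + 2·Σσ_ij = 5.8941 + 2 × 3.6647 = 13.2235
α = (4/3)·(1 − 5.8941/13.2235) = 0.739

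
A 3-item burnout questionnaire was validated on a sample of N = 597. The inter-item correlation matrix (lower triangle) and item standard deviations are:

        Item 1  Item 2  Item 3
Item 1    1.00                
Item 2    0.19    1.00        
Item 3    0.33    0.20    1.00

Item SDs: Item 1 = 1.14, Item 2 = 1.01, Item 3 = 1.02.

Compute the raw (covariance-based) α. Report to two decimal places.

α = 0.49

Σσ²ᵢ = 1.14² + 1.01² + 1.02² = 3.3601
Covariances σ_ij = r_ij · s_i · s_j:
  σ(Item 1,Item 2) = 0.19 × 1.14 × 1.01 = 0.2188
  σ(Item 1,Item 3) = 0.33 × 1.14 × 1.02 = 0.3837
  σ(Item 2,Item 3) = 0.20 × 1.01 × 1.02 = 0.2060
σ²_T = Σσ²ᵢ + 2·Σσ_ij = 3.3601 + 2 × 0.8085 = 4.9771
α = (3/2)·(1 − 3.3601/4.9771) = 0.49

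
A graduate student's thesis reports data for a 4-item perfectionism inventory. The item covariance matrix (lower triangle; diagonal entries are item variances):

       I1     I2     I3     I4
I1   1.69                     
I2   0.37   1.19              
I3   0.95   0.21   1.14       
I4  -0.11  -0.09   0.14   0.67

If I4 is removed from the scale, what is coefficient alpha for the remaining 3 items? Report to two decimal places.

Remaining items: I1, I2, I3 (k = 3).
sum of item variances = 1.69 + 1.19 + 1.14 = 4.02
σ²_T = 4.02 + 2 × 1.53 = 7.08
α (item deleted) = (3/2)·(1 − 4.02/7.08) = 0.65

α = 0.65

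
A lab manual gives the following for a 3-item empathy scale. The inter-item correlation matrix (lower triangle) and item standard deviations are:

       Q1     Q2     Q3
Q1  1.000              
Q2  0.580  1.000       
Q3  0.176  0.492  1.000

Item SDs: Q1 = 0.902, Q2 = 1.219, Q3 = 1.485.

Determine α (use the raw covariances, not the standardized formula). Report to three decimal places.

Σσ²ᵢ = 0.902² + 1.219² + 1.485² = 4.5048
Covariances σ_ij = r_ij · s_i · s_j:
  σ(Q1,Q2) = 0.580 × 0.902 × 1.219 = 0.6377
  σ(Q1,Q3) = 0.176 × 0.902 × 1.485 = 0.2357
  σ(Q2,Q3) = 0.492 × 1.219 × 1.485 = 0.8906
σ²_T = Σσ²ᵢ + 2·Σσ_ij = 4.5048 + 2 × 1.7640 = 8.0328
α = (3/2)·(1 − 4.5048/8.0328) = 0.659

α = 0.659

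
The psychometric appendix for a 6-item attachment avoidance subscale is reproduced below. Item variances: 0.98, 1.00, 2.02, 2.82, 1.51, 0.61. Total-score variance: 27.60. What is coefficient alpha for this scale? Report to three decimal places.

α = 0.811

Σσᵢ² = 0.98 + 1.00 + 2.02 + 2.82 + 1.51 + 0.61 = 8.94
α = (k/(k−1))·(1 − Σσᵢ²/σ²_total) = (6/5)·(1 − 8.94/27.60) = 0.811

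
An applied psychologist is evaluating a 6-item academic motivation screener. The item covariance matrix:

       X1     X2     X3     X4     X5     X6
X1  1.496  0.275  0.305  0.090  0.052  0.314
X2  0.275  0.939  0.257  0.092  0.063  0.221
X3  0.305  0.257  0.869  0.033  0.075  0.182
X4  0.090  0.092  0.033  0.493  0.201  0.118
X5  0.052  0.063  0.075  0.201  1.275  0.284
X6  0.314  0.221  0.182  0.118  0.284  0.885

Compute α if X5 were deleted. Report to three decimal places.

Remaining items: X1, X2, X3, X4, X6 (k = 5).
Σσ²ᵢ = 1.496 + 0.939 + 0.869 + 0.493 + 0.885 = 4.682
total variance = 4.682 + 2 × 1.887 = 8.456
α (item deleted) = (5/4)·(1 − 4.682/8.456) = 0.558

α = 0.558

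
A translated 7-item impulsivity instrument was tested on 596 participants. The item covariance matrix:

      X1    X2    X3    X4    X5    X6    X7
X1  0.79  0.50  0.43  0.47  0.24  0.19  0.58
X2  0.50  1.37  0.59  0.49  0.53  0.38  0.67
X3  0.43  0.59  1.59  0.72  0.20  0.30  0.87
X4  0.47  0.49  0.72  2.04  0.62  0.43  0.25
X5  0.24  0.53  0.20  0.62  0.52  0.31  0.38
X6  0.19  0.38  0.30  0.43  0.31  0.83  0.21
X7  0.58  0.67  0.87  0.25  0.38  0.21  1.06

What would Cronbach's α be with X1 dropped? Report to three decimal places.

Cronbach's α = 0.783

Remaining items: X2, X3, X4, X5, X6, X7 (k = 6).
Σσᵢ² = 1.37 + 1.59 + 2.04 + 0.52 + 0.83 + 1.06 = 7.41
total variance = 7.41 + 2 × 6.95 = 21.31
α (item deleted) = (6/5)·(1 − 7.41/21.31) = 0.783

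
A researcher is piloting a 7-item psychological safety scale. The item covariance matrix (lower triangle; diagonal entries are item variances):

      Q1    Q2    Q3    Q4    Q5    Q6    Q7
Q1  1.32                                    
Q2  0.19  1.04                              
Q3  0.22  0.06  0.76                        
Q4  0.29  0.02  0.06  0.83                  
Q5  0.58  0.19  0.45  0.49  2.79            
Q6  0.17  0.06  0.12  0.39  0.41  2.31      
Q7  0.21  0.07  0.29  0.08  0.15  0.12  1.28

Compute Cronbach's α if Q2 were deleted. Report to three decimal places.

α = 0.557

Remaining items: Q1, Q3, Q4, Q5, Q6, Q7 (k = 6).
sum of item variances = 1.32 + 0.76 + 0.83 + 2.79 + 2.31 + 1.28 = 9.29
Var(T) = 9.29 + 2 × 4.03 = 17.35
α (item deleted) = (6/5)·(1 − 9.29/17.35) = 0.557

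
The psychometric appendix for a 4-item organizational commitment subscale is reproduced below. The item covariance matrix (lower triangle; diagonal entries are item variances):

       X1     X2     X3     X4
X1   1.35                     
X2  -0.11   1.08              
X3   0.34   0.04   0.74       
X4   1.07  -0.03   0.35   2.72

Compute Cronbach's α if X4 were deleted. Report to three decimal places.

Remaining items: X1, X2, X3 (k = 3).
sum of item variances = 1.35 + 1.08 + 0.74 = 3.17
σ²_T = 3.17 + 2 × 0.27 = 3.71
α (item deleted) = (3/2)·(1 − 3.17/3.71) = 0.218

α = 0.218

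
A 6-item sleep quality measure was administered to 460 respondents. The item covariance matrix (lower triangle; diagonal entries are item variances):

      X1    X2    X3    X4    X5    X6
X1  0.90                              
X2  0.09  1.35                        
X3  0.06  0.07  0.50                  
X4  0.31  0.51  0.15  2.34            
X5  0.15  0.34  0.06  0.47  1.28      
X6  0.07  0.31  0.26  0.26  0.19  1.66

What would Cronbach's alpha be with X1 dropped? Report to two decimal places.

α = 0.53

Remaining items: X2, X3, X4, X5, X6 (k = 5).
Σσᵢ² = 1.35 + 0.50 + 2.34 + 1.28 + 1.66 = 7.13
Var(T) = 7.13 + 2 × 2.62 = 12.37
α (item deleted) = (5/4)·(1 − 7.13/12.37) = 0.53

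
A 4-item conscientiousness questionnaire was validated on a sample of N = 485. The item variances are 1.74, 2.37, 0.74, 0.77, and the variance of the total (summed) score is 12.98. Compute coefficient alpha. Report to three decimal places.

coefficient alpha = 0.756

Σσ²ᵢ = 1.74 + 2.37 + 0.74 + 0.77 = 5.62
α = (k/(k−1))·(1 − Σσ²ᵢ/σ²_total) = (4/3)·(1 − 5.62/12.98) = 0.756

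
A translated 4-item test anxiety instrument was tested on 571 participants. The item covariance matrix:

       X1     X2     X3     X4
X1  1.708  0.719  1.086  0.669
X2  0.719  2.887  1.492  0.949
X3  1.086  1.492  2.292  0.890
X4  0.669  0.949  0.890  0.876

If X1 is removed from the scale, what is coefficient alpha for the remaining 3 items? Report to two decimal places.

Remaining items: X2, X3, X4 (k = 3).
Σσᵢ² = 2.887 + 2.292 + 0.876 = 6.055
total variance = 6.055 + 2 × 3.331 = 12.717
α (item deleted) = (3/2)·(1 − 6.055/12.717) = 0.79

α = 0.79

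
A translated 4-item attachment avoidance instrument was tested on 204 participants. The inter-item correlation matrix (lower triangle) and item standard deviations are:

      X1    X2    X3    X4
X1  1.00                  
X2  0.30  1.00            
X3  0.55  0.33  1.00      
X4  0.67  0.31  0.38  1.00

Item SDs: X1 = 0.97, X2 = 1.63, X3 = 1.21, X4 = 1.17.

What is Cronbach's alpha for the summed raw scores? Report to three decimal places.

Cronbach's alpha = 0.710

Σσ²ᵢ = 0.97² + 1.63² + 1.21² + 1.17² = 6.4308
Covariances σ_ij = r_ij · s_i · s_j:
  σ(X1,X2) = 0.30 × 0.97 × 1.63 = 0.4743
  σ(X1,X3) = 0.55 × 0.97 × 1.21 = 0.6455
  σ(X1,X4) = 0.67 × 0.97 × 1.17 = 0.7604
  σ(X2,X3) = 0.33 × 1.63 × 1.21 = 0.6509
  σ(X2,X4) = 0.31 × 1.63 × 1.17 = 0.5912
  σ(X3,X4) = 0.38 × 1.21 × 1.17 = 0.5380
σ²_T = Σσ²ᵢ + 2·Σσ_ij = 6.4308 + 2 × 3.6603 = 13.7514
α = (4/3)·(1 − 6.4308/13.7514) = 0.710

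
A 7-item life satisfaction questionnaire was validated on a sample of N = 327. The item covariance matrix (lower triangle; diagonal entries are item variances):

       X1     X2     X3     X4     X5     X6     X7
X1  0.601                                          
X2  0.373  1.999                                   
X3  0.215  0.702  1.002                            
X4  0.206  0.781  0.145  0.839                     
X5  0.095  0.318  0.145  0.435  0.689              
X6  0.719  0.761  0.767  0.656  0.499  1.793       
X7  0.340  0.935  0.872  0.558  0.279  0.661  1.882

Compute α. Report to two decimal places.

α = 0.82

ΣVar(i) = 0.601 + 1.999 + 1.002 + 0.839 + 0.689 + 1.793 + 1.882 = 8.805
Sum of the distinct covariances = 10.462
σ²_T = 8.805 + 2 × 10.462 = 29.729
α = (k/(k−1))·(1 − ΣVar(i)/σ²_T) = (7/6)·(1 − 8.805/29.729) = 0.82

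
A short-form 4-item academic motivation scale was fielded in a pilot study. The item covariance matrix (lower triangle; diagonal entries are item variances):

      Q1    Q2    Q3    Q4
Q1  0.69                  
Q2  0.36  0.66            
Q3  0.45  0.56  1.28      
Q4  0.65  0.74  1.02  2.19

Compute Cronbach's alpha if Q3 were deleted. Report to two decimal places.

Remaining items: Q1, Q2, Q4 (k = 3).
ΣVar(i) = 0.69 + 0.66 + 2.19 = 3.54
σ²_T = 3.54 + 2 × 1.75 = 7.04
α (item deleted) = (3/2)·(1 − 3.54/7.04) = 0.75

Cronbach's alpha = 0.75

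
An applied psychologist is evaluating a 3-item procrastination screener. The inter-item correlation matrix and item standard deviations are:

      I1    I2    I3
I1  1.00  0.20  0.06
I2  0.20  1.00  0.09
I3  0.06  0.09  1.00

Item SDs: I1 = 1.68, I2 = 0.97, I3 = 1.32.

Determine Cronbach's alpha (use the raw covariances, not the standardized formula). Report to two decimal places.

α = 0.26

Σσ²ᵢ = 1.68² + 0.97² + 1.32² = 5.5057
Covariances σ_ij = r_ij · s_i · s_j:
  σ(I1,I2) = 0.20 × 1.68 × 0.97 = 0.3259
  σ(I1,I3) = 0.06 × 1.68 × 1.32 = 0.1331
  σ(I2,I3) = 0.09 × 0.97 × 1.32 = 0.1152
σ²_T = Σσ²ᵢ + 2·Σσ_ij = 5.5057 + 2 × 0.5742 = 6.6541
α = (3/2)·(1 − 5.5057/6.6541) = 0.26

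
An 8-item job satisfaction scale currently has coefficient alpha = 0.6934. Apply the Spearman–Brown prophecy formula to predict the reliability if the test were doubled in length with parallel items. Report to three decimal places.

Length factor m = 2
α' = m·α / (1 + (m−1)·α)
   = 2 × 0.6934 / (1 + (2 − 1) × 0.6934)
   = 1.3868 / 1.6934 = 0.819

predicted reliability = 0.819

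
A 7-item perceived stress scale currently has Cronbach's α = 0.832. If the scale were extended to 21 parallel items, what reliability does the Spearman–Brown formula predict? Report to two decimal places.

Length factor m = 21/7 = 3.0000
α' = m·α / (1 + (m−1)·α)
   = 21/7 × 0.832 / (1 + (21/7 − 1) × 0.832)
   = 2.4960 / 2.6640 = 0.94

predicted reliability = 0.94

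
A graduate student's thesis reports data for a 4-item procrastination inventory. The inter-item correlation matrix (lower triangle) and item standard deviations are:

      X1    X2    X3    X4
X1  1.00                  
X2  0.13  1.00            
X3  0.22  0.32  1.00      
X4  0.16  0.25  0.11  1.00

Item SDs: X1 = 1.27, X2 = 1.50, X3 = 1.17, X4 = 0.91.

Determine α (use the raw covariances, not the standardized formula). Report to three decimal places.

Σσ²ᵢ = 1.27² + 1.50² + 1.17² + 0.91² = 6.0599
Covariances σ_ij = r_ij · s_i · s_j:
  σ(X1,X2) = 0.13 × 1.27 × 1.50 = 0.2476
  σ(X1,X3) = 0.22 × 1.27 × 1.17 = 0.3269
  σ(X1,X4) = 0.16 × 1.27 × 0.91 = 0.1849
  σ(X2,X3) = 0.32 × 1.50 × 1.17 = 0.5616
  σ(X2,X4) = 0.25 × 1.50 × 0.91 = 0.3412
  σ(X3,X4) = 0.11 × 1.17 × 0.91 = 0.1171
σ²_T = Σσ²ᵢ + 2·Σσ_ij = 6.0599 + 2 × 1.7793 = 9.6185
α = (4/3)·(1 − 6.0599/9.6185) = 0.493

α = 0.493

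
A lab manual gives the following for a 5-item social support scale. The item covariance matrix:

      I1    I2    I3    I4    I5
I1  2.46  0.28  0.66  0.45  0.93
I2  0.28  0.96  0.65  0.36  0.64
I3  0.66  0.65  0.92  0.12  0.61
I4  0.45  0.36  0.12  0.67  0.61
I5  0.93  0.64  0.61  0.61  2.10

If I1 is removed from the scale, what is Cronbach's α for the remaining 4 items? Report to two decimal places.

Cronbach's α = 0.75

Remaining items: I2, I3, I4, I5 (k = 4).
ΣVar(i) = 0.96 + 0.92 + 0.67 + 2.10 = 4.65
Var(T) = 4.65 + 2 × 2.99 = 10.63
α (item deleted) = (4/3)·(1 − 4.65/10.63) = 0.75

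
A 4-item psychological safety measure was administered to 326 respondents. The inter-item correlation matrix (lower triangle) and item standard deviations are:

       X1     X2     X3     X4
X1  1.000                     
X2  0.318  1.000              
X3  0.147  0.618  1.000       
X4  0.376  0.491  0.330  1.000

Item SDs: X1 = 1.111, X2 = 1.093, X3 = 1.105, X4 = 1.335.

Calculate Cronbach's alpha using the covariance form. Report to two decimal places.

α = 0.71

Σσ²ᵢ = 1.111² + 1.093² + 1.105² + 1.335² = 5.4322
Covariances σ_ij = r_ij · s_i · s_j:
  σ(X1,X2) = 0.318 × 1.111 × 1.093 = 0.3862
  σ(X1,X3) = 0.147 × 1.111 × 1.105 = 0.1805
  σ(X1,X4) = 0.376 × 1.111 × 1.335 = 0.5577
  σ(X2,X3) = 0.618 × 1.093 × 1.105 = 0.7464
  σ(X2,X4) = 0.491 × 1.093 × 1.335 = 0.7164
  σ(X3,X4) = 0.330 × 1.105 × 1.335 = 0.4868
σ²_T = Σσ²ᵢ + 2·Σσ_ij = 5.4322 + 2 × 3.0740 = 11.5802
α = (4/3)·(1 − 5.4322/11.5802) = 0.71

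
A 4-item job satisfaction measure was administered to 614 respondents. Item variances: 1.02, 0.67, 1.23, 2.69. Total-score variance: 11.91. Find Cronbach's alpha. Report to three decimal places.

α = 0.705

sum of item variances = 1.02 + 0.67 + 1.23 + 2.69 = 5.61
α = (k/(k−1))·(1 − sum of item variances/σ²_T) = (4/3)·(1 − 5.61/11.91) = 0.705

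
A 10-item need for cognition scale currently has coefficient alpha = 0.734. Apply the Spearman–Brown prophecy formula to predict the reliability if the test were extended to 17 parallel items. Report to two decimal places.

Length factor m = 17/10 = 1.7000
α' = m·α / (1 + (m−1)·α)
   = 17/10 × 0.734 / (1 + (17/10 − 1) × 0.734)
   = 1.2478 / 1.5138 = 0.82

predicted reliability = 0.82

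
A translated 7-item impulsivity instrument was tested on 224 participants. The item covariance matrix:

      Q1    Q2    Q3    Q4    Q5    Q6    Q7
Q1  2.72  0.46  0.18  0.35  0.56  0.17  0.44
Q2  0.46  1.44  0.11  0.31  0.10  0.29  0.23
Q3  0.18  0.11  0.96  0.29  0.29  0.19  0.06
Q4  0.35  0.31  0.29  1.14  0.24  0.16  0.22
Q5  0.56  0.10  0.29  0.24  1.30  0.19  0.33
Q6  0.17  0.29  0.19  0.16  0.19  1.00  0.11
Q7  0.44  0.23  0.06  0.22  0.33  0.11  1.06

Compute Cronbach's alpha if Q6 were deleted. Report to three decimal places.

Cronbach's alpha = 0.590

Remaining items: Q1, Q2, Q3, Q4, Q5, Q7 (k = 6).
Σσ²ᵢ = 2.72 + 1.44 + 0.96 + 1.14 + 1.30 + 1.06 = 8.62
total variance = 8.62 + 2 × 4.17 = 16.96
α (item deleted) = (6/5)·(1 − 8.62/16.96) = 0.590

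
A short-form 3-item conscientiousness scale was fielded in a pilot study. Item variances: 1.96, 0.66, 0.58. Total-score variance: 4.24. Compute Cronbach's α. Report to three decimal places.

Cronbach's α = 0.368

Σσ²ᵢ = 1.96 + 0.66 + 0.58 = 3.20
α = (k/(k−1))·(1 − Σσ²ᵢ/total variance) = (3/2)·(1 − 3.20/4.24) = 0.368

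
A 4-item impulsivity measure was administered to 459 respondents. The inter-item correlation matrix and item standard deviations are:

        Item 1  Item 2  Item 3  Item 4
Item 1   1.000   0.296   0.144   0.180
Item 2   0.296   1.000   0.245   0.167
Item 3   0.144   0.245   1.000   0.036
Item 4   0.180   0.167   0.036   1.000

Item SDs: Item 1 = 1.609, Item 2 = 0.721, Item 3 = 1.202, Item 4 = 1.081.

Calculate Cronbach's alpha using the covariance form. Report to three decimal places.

Σσ²ᵢ = 1.609² + 0.721² + 1.202² + 1.081² = 5.7221
Covariances σ_ij = r_ij · s_i · s_j:
  σ(Item 1,Item 2) = 0.296 × 1.609 × 0.721 = 0.3434
  σ(Item 1,Item 3) = 0.144 × 1.609 × 1.202 = 0.2785
  σ(Item 1,Item 4) = 0.180 × 1.609 × 1.081 = 0.3131
  σ(Item 2,Item 3) = 0.245 × 0.721 × 1.202 = 0.2123
  σ(Item 2,Item 4) = 0.167 × 0.721 × 1.081 = 0.1302
  σ(Item 3,Item 4) = 0.036 × 1.202 × 1.081 = 0.0468
σ²_T = Σσ²ᵢ + 2·Σσ_ij = 5.7221 + 2 × 1.3243 = 8.3707
α = (4/3)·(1 − 5.7221/8.3707) = 0.422

Cronbach's alpha = 0.422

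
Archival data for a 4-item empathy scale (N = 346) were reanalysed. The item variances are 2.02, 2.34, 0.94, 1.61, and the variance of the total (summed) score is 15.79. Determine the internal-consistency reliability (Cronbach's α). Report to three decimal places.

sum of item variances = 2.02 + 2.34 + 0.94 + 1.61 = 6.91
α = (k/(k−1))·(1 − sum of item variances/total variance) = (4/3)·(1 − 6.91/15.79) = 0.750

Cronbach's α = 0.750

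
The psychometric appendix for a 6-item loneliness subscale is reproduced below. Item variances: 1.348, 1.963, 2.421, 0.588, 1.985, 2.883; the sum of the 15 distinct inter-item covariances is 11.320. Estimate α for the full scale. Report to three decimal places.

sum of item variances = 1.348 + 1.963 + 2.421 + 0.588 + 1.985 + 2.883 = 11.188
Sum of distinct covariances = 11.320
σ²_total = sum of item variances + 2·Σcov = 11.188 + 2 × 11.320 = 33.828
α = (6/5)·(1 − 11.188/33.828) = 0.803

α = 0.803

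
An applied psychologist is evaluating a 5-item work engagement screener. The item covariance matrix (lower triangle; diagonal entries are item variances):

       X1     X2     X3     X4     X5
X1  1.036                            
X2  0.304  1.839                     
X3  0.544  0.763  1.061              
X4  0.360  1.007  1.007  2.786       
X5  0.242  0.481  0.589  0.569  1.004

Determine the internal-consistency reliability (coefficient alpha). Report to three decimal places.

coefficient alpha = 0.754

ΣVar(i) = 1.036 + 1.839 + 1.061 + 2.786 + 1.004 = 7.726
Sum of the distinct covariances = 5.866
Var(T) = 7.726 + 2 × 5.866 = 19.458
α = (k/(k−1))·(1 − ΣVar(i)/Var(T)) = (5/4)·(1 − 7.726/19.458) = 0.754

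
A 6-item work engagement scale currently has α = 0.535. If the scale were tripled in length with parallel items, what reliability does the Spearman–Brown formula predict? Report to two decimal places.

predicted reliability = 0.78

Length factor m = 3
α' = m·α / (1 + (m−1)·α)
   = 3 × 0.535 / (1 + (3 − 1) × 0.535)
   = 1.6050 / 2.0700 = 0.78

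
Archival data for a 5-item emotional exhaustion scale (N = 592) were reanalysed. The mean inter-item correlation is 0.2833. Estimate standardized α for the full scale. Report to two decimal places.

standardized α = 0.66

Standardized α = k·r̄ / (1 + (k−1)·r̄) = 5 × 0.2833 / (1 + 4 × 0.2833)
  = 1.4165 / 2.1332 = 0.66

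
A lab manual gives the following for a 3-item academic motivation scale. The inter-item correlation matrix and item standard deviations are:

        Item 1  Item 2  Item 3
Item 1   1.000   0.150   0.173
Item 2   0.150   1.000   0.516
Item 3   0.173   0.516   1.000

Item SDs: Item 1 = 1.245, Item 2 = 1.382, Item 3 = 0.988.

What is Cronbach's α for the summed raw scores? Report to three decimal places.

Σσ²ᵢ = 1.245² + 1.382² + 0.988² = 4.4361
Covariances σ_ij = r_ij · s_i · s_j:
  σ(Item 1,Item 2) = 0.150 × 1.245 × 1.382 = 0.2581
  σ(Item 1,Item 3) = 0.173 × 1.245 × 0.988 = 0.2128
  σ(Item 2,Item 3) = 0.516 × 1.382 × 0.988 = 0.7046
σ²_T = Σσ²ᵢ + 2·Σσ_ij = 4.4361 + 2 × 1.1755 = 6.7871
α = (3/2)·(1 − 4.4361/6.7871) = 0.520

Cronbach's α = 0.520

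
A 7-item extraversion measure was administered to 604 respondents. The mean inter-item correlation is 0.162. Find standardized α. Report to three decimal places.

Standardized α = k·r̄ / (1 + (k−1)·r̄) = 7 × 0.162 / (1 + 6 × 0.162)
  = 1.1340 / 1.9720 = 0.575

standardized α = 0.575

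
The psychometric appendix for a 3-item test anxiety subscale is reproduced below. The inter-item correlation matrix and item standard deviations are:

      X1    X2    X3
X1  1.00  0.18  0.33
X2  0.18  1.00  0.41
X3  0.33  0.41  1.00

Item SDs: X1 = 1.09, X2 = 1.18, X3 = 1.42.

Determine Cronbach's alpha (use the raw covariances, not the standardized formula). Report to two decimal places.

α = 0.58

Σσ²ᵢ = 1.09² + 1.18² + 1.42² = 4.5969
Covariances σ_ij = r_ij · s_i · s_j:
  σ(X1,X2) = 0.18 × 1.09 × 1.18 = 0.2315
  σ(X1,X3) = 0.33 × 1.09 × 1.42 = 0.5108
  σ(X2,X3) = 0.41 × 1.18 × 1.42 = 0.6870
σ²_T = Σσ²ᵢ + 2·Σσ_ij = 4.5969 + 2 × 1.4293 = 7.4555
α = (3/2)·(1 − 4.5969/7.4555) = 0.58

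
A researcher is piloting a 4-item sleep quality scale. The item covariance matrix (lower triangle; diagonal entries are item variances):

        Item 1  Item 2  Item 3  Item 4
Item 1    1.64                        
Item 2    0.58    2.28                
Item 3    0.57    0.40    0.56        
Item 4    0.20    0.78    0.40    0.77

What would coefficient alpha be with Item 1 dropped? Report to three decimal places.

Remaining items: Item 2, Item 3, Item 4 (k = 3).
sum of item variances = 2.28 + 0.56 + 0.77 = 3.61
σ²_total = 3.61 + 2 × 1.58 = 6.77
α (item deleted) = (3/2)·(1 − 3.61/6.77) = 0.700

coefficient alpha = 0.700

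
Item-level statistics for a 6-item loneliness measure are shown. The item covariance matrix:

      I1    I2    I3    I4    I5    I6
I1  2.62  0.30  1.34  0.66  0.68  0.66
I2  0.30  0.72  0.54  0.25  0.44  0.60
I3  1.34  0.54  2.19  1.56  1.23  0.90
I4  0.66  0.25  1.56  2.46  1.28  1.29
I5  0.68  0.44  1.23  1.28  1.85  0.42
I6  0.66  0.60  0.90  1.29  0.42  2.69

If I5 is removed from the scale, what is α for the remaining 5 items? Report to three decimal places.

Remaining items: I1, I2, I3, I4, I6 (k = 5).
sum of item variances = 2.62 + 0.72 + 2.19 + 2.46 + 2.69 = 10.68
Var(T) = 10.68 + 2 × 8.10 = 26.88
α (item deleted) = (5/4)·(1 − 10.68/26.88) = 0.753

α = 0.753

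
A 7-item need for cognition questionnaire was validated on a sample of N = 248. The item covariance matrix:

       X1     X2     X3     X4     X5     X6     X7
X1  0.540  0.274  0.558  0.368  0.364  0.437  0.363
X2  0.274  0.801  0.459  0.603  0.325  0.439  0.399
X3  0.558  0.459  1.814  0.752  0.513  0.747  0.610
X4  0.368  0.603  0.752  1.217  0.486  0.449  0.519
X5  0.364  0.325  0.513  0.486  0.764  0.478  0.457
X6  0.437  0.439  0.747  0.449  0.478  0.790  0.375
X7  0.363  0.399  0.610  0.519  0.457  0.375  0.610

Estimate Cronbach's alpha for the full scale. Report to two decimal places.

Cronbach's alpha = 0.88

Σσᵢ² = 0.540 + 0.801 + 1.814 + 1.217 + 0.764 + 0.790 + 0.610 = 6.536
Sum of the distinct covariances = 9.975
Var(T) = 6.536 + 2 × 9.975 = 26.486
α = (k/(k−1))·(1 − Σσᵢ²/Var(T)) = (7/6)·(1 − 6.536/26.486) = 0.88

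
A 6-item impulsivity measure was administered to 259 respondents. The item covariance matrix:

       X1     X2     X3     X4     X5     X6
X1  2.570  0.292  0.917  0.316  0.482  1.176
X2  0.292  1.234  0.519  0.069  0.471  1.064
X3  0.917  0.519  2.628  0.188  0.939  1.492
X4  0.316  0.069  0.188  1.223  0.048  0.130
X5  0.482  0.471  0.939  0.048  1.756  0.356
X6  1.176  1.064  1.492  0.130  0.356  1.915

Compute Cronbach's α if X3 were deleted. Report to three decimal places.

Remaining items: X1, X2, X4, X5, X6 (k = 5).
sum of item variances = 2.570 + 1.234 + 1.223 + 1.756 + 1.915 = 8.698
Var(T) = 8.698 + 2 × 4.404 = 17.506
α (item deleted) = (5/4)·(1 − 8.698/17.506) = 0.629

α = 0.629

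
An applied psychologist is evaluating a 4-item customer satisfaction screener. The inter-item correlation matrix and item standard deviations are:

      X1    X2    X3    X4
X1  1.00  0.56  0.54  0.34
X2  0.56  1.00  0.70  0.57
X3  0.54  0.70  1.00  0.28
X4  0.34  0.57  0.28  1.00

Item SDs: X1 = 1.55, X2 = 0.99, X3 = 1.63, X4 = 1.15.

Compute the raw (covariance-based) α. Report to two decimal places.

Σσ²ᵢ = 1.55² + 0.99² + 1.63² + 1.15² = 7.3620
Covariances σ_ij = r_ij · s_i · s_j:
  σ(X1,X2) = 0.56 × 1.55 × 0.99 = 0.8593
  σ(X1,X3) = 0.54 × 1.55 × 1.63 = 1.3643
  σ(X1,X4) = 0.34 × 1.55 × 1.15 = 0.6060
  σ(X2,X3) = 0.70 × 0.99 × 1.63 = 1.1296
  σ(X2,X4) = 0.57 × 0.99 × 1.15 = 0.6489
  σ(X3,X4) = 0.28 × 1.63 × 1.15 = 0.5249
σ²_T = Σσ²ᵢ + 2·Σσ_ij = 7.3620 + 2 × 5.1330 = 17.6280
α = (4/3)·(1 − 7.3620/17.6280) = 0.78

α = 0.78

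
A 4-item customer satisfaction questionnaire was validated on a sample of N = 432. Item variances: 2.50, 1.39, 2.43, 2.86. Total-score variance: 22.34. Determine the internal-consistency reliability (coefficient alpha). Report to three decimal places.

coefficient alpha = 0.785

sum of item variances = 2.50 + 1.39 + 2.43 + 2.86 = 9.18
α = (k/(k−1))·(1 − sum of item variances/σ²_total) = (4/3)·(1 − 9.18/22.34) = 0.785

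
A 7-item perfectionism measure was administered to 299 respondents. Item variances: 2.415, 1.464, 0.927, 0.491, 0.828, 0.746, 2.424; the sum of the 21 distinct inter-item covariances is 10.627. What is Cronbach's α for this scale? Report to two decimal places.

Σσᵢ² = 2.415 + 1.464 + 0.927 + 0.491 + 0.828 + 0.746 + 2.424 = 9.295
Sum of distinct covariances = 10.627
σ²_total = Σσᵢ² + 2·Σcov = 9.295 + 2 × 10.627 = 30.549
α = (7/6)·(1 − 9.295/30.549) = 0.81

Cronbach's α = 0.81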